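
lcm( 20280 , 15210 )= 60840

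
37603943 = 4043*9301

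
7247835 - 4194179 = 3053656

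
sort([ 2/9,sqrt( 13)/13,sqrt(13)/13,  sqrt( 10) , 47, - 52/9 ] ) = [ - 52/9 , 2/9, sqrt( 13)/13,sqrt( 13 )/13, sqrt( 10 ), 47 ]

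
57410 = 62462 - 5052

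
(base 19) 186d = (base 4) 2122102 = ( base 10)9874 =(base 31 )a8g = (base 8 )23222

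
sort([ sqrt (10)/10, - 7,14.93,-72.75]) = [ - 72.75 , -7, sqrt(10)/10, 14.93] 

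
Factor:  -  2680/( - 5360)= 2^(  -  1) = 1/2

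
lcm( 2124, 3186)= 6372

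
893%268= 89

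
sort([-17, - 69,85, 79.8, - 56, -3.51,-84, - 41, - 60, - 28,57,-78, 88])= [ - 84,-78, - 69,-60, - 56, - 41, -28,-17,  -  3.51,57,79.8, 85,88 ] 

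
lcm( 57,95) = 285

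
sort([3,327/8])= [3,327/8]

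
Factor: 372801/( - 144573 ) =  - 869/337 = - 11^1*79^1*337^( - 1) 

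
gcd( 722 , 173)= 1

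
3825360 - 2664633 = 1160727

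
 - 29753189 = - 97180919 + 67427730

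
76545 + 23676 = 100221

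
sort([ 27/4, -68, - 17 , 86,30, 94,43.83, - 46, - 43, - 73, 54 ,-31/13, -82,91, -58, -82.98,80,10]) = [ - 82.98,  -  82, - 73,-68, - 58,-46,- 43, - 17,  -  31/13,27/4, 10,30,43.83,54,80, 86, 91,94 ] 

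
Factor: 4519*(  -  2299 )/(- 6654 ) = 10389181/6654 = 2^( - 1)*3^( - 1 )*11^2*19^1*1109^ ( - 1)*4519^1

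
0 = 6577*0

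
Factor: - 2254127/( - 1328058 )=2^(-1) *3^(-2 )*89^( - 1)*163^1*829^(-1) *13829^1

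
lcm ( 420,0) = 0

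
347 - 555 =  - 208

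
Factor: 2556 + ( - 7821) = - 5265 = - 3^4*5^1*13^1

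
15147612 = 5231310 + 9916302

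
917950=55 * 16690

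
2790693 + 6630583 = 9421276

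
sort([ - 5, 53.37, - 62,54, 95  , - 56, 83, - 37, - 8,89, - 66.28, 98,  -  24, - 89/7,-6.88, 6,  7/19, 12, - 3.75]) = [ - 66.28, - 62 , - 56,-37, - 24, - 89/7, -8, - 6.88, - 5,- 3.75, 7/19,  6, 12,  53.37, 54, 83 , 89,95,  98] 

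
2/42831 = 2/42831  =  0.00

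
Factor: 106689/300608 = 2^(-6 )*3^1*7^( - 1 )*53^1 = 159/448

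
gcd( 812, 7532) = 28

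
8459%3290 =1879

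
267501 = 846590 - 579089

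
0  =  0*4306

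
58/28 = 29/14 = 2.07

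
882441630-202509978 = 679931652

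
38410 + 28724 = 67134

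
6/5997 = 2/1999 = 0.00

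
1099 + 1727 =2826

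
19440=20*972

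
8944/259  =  34 + 138/259 = 34.53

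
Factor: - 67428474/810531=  - 22476158/270177 = - 2^1*3^(-1)*90059^ ( - 1 )*11238079^1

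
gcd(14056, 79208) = 8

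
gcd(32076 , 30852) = 36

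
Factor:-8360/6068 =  - 2090/1517 = - 2^1*5^1*11^1 * 19^1*37^(-1)*41^( - 1 ) 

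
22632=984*23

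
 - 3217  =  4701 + -7918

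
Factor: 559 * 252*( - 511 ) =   -  71983548= - 2^2*3^2*7^2*13^1*43^1*73^1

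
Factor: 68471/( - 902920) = -2^( - 3 )*5^( - 1 )*13^1*23^1 * 229^1*22573^( - 1 ) 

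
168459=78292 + 90167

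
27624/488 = 56 + 37/61 = 56.61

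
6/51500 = 3/25750 = 0.00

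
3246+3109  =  6355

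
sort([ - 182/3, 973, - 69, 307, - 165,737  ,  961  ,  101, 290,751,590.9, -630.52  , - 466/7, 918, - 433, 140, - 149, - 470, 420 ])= [ - 630.52,  -  470, - 433, - 165,-149,  -  69,  -  466/7, - 182/3,101,140, 290,307, 420,590.9,737, 751,918 , 961, 973] 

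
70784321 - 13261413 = 57522908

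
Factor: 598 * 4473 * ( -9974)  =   - 2^2*3^2*7^1*13^1*23^1 * 71^1 * 4987^1= - 26678993796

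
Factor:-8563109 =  - 8563109^1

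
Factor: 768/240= 16/5 = 2^4*5^(-1)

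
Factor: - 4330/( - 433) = 2^1*5^1 =10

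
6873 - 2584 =4289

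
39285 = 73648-34363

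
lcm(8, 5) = 40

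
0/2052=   0 =0.00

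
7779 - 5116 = 2663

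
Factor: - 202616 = -2^3*19^1*31^1*43^1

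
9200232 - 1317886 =7882346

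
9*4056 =36504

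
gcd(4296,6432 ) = 24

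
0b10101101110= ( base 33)194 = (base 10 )1390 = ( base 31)1dq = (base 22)2j4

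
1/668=1/668 = 0.00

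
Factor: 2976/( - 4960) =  -3^1*5^( - 1 ) = -3/5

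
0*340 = 0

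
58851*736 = 43314336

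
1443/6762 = 481/2254 = 0.21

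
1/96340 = 1/96340 = 0.00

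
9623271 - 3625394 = 5997877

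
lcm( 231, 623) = 20559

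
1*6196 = 6196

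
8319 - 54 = 8265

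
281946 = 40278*7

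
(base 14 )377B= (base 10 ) 9713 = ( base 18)1BHB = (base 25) FDD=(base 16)25f1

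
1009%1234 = 1009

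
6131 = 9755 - 3624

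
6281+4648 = 10929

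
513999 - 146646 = 367353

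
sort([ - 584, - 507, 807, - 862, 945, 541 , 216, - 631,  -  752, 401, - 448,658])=[  -  862, - 752, - 631  , - 584,-507,- 448, 216, 401,541,658, 807, 945]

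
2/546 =1/273 = 0.00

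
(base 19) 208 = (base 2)1011011010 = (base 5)10410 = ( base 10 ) 730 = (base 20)1GA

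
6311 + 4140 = 10451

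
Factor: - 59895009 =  - 3^2 * 6655001^1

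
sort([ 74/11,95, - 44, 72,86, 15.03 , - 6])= [ - 44,-6, 74/11, 15.03, 72,86,95]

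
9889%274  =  25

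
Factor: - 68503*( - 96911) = 61^1*1123^1*96911^1 = 6638694233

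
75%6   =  3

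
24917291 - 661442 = 24255849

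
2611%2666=2611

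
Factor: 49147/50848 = 2^(  -  5)*7^1*17^1*59^1*227^ ( - 1) = 7021/7264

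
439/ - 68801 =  - 439/68801= - 0.01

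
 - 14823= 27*( - 549 )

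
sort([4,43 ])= [ 4,43 ]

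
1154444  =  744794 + 409650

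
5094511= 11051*461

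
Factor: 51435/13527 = 5^1 * 127^1*167^( - 1) = 635/167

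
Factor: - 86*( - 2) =172= 2^2*43^1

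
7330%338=232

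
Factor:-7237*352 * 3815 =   -  9718422560 =-2^5*5^1*7^1 * 11^1*109^1 * 7237^1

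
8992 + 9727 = 18719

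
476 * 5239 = 2493764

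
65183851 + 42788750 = 107972601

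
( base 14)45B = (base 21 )1K4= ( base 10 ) 865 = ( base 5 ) 11430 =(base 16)361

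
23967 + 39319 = 63286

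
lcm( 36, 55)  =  1980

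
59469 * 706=41985114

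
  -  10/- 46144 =5/23072 = 0.00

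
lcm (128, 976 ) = 7808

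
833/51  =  16 + 1/3 = 16.33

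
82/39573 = 82/39573 = 0.00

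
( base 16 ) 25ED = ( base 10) 9709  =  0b10010111101101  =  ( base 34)8dj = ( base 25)fd9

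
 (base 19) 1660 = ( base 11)6959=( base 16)23B3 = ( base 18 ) 1A3D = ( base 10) 9139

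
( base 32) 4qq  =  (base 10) 4954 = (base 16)135A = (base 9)6714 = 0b1001101011010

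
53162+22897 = 76059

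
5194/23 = 225 + 19/23=225.83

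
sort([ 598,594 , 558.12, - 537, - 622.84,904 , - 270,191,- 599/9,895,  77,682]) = [ - 622.84,-537, - 270, - 599/9, 77, 191,558.12,594 , 598 , 682,895 , 904 ]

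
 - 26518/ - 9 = 26518/9 =2946.44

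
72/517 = 72/517  =  0.14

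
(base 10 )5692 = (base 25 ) 92H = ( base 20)E4C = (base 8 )13074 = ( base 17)12BE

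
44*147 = 6468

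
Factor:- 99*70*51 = - 2^1*3^3*5^1*7^1*11^1*17^1 = -  353430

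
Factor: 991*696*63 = 43453368 = 2^3*3^3* 7^1*29^1 *991^1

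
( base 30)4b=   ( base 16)83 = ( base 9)155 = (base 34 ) 3T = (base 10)131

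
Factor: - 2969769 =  - 3^1*  11^1*31^1*2903^1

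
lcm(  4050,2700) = 8100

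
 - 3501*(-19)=66519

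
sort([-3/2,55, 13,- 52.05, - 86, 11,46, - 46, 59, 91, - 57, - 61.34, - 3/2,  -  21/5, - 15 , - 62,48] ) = [ - 86, - 62,  -  61.34, - 57, - 52.05, - 46 ,  -  15 , - 21/5 , - 3/2,-3/2, 11,13,46,48, 55,59, 91]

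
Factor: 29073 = 3^1*11^1*881^1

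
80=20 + 60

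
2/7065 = 2/7065 = 0.00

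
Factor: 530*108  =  2^3*3^3*5^1 *53^1 = 57240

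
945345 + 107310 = 1052655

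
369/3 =123=123.00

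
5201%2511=179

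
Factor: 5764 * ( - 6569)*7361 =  - 278714813476  =  -2^2 * 11^1*17^1*131^1 * 433^1*6569^1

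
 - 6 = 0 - 6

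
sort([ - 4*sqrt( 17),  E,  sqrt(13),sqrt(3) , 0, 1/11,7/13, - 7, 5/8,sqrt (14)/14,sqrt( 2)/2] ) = [-4*sqrt( 17 ) , - 7, 0,  1/11, sqrt( 14)/14,7/13,5/8,sqrt( 2 ) /2 , sqrt(3), E,  sqrt( 13)] 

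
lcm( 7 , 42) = 42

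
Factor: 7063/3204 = 2^( - 2 )* 3^(- 2)*7^1*89^( - 1)*1009^1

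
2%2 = 0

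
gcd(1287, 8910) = 99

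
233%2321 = 233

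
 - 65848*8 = -526784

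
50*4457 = 222850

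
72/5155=72/5155  =  0.01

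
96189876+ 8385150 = 104575026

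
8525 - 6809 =1716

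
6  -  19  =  -13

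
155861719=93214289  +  62647430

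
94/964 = 47/482 = 0.10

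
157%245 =157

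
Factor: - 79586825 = -5^2*1327^1 * 2399^1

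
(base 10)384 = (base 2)110000000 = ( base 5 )3014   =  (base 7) 1056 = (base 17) 15A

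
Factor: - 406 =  - 2^1*7^1*29^1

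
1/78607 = 1/78607  =  0.00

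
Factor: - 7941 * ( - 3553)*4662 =2^1 * 3^3 * 7^1*11^1*17^1*19^1*37^1*2647^1= 131535406926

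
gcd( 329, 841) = 1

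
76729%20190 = 16159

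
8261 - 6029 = 2232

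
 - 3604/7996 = - 1  +  1098/1999 = - 0.45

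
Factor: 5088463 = 331^1*15373^1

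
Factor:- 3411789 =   -  3^1*1137263^1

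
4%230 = 4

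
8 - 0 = 8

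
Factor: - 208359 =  - 3^3*7717^1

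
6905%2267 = 104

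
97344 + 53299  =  150643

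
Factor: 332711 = 332711^1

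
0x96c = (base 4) 211230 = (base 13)1137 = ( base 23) 4CK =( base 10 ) 2412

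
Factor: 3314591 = 7^1 * 473513^1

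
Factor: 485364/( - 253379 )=  -  2^2*3^1*7^(-2 )*11^1*3677^1*5171^(-1) 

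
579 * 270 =156330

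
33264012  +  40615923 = 73879935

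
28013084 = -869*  (  -  32236 )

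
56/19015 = 56/19015 = 0.00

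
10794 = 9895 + 899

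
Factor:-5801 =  - 5801^1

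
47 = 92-45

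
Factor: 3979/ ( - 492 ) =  - 2^( - 2)*3^ ( - 1 )*23^1*41^( - 1)*173^1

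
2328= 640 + 1688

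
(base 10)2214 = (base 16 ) 8A6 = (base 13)1014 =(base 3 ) 10001000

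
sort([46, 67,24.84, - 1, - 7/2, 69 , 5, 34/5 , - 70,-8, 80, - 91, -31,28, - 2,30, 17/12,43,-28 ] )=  [ - 91, - 70, - 31, - 28, - 8,  -  7/2, - 2,-1, 17/12, 5,34/5 , 24.84, 28,30, 43, 46, 67,69,  80 ] 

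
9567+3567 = 13134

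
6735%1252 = 475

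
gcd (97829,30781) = 1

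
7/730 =7/730=0.01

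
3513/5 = 3513/5 = 702.60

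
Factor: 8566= 2^1*4283^1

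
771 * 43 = 33153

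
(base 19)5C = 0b1101011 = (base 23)4f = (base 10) 107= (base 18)5H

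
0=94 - 94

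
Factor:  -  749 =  - 7^1*107^1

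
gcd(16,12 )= 4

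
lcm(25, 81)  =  2025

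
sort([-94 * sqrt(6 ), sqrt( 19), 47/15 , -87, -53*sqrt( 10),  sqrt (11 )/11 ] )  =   [ - 94 * sqrt ( 6), - 53*sqrt( 10), - 87,sqrt( 11 )/11,  47/15, sqrt( 19) ] 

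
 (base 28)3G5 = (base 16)AF5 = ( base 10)2805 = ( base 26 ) 43N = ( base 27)3MO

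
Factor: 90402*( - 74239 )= - 6711354078 = - 2^1*3^1*11^1* 13^1*17^1*19^1 * 61^1 * 397^1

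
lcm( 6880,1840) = 158240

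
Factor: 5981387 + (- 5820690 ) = 160697^1 = 160697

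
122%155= 122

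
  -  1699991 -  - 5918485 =4218494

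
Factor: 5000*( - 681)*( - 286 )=2^4*3^1*5^4*11^1*13^1 * 227^1 =973830000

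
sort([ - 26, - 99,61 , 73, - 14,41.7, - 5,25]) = [ - 99,  -  26,-14, - 5, 25, 41.7,61,  73]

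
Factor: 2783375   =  5^3*7^1 * 3181^1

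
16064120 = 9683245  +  6380875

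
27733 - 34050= -6317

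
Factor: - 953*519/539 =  - 494607/539=-3^1*7^( - 2 ) * 11^( - 1 )*173^1*953^1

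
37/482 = 37/482 = 0.08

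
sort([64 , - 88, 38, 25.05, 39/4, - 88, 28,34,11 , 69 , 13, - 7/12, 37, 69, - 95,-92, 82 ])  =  [ - 95,  -  92, - 88, - 88, - 7/12, 39/4,11, 13,25.05,28,34, 37, 38, 64, 69,69, 82] 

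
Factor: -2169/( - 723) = 3^1 = 3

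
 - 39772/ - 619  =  39772/619=64.25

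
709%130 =59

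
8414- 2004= 6410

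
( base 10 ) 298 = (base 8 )452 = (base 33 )91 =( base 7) 604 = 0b100101010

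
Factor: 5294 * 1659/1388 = 4391373/694 =2^( - 1)*3^1*7^1*79^1*347^( - 1) * 2647^1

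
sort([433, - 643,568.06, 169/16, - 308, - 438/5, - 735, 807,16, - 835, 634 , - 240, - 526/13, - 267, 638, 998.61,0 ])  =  [ - 835, - 735, - 643, - 308,-267, - 240 , - 438/5,-526/13, 0,169/16,  16,433, 568.06 , 634, 638, 807,  998.61 ]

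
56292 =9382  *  6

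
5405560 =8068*670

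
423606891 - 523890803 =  - 100283912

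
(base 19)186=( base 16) 207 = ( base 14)291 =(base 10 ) 519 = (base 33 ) FO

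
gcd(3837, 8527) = 1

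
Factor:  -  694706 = -2^1 * 163^1*2131^1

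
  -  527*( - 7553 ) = 3980431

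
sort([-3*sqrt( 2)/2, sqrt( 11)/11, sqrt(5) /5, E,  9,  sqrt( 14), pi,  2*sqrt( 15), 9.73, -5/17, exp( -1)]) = [ - 3*sqrt( 2) /2,  -  5/17, sqrt( 11)/11 , exp ( - 1), sqrt(5) /5, E, pi,sqrt(14), 2*sqrt(15), 9 , 9.73] 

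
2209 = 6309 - 4100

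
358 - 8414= - 8056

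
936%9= 0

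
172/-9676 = - 43/2419 = - 0.02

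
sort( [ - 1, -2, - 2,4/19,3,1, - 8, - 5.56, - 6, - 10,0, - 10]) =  [ - 10, - 10,-8, - 6, - 5.56,-2, - 2 , - 1,0,4/19, 1,3 ] 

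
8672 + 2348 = 11020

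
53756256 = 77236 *696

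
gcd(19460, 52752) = 28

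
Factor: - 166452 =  -2^2*3^1*11^1*13^1*97^1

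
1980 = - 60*( - 33)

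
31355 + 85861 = 117216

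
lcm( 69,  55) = 3795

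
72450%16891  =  4886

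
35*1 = 35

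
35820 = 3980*9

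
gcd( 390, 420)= 30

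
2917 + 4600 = 7517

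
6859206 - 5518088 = 1341118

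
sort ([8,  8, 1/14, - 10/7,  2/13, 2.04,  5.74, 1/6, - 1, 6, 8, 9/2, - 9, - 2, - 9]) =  [ - 9, - 9, - 2,-10/7, - 1 , 1/14, 2/13,  1/6, 2.04,9/2 , 5.74, 6, 8, 8,8 ]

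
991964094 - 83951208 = 908012886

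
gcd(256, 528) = 16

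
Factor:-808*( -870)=2^4*3^1*5^1*29^1* 101^1 = 702960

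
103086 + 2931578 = 3034664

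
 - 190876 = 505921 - 696797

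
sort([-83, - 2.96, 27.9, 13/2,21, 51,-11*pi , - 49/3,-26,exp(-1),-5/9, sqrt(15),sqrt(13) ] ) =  [- 83, - 11* pi, - 26, - 49/3,- 2.96,- 5/9, exp( - 1),sqrt( 13 ), sqrt( 15) , 13/2, 21, 27.9, 51 ]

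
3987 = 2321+1666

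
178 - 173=5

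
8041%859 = 310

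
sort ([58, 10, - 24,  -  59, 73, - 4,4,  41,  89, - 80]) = [ - 80, - 59,-24 , - 4 , 4,  10, 41, 58  ,  73,89 ] 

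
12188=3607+8581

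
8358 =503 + 7855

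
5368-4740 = 628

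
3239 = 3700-461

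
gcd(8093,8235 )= 1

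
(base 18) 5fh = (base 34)1M3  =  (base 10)1907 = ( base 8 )3563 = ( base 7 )5363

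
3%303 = 3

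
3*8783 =26349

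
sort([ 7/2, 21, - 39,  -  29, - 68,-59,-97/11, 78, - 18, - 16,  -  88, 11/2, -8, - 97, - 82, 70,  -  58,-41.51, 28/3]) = [ - 97,-88, - 82, - 68, - 59, -58, - 41.51, - 39,- 29, - 18, - 16, - 97/11, - 8, 7/2, 11/2, 28/3 , 21, 70,78]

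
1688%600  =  488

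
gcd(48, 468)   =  12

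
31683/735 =10561/245 = 43.11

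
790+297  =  1087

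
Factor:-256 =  - 2^8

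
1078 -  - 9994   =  11072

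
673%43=28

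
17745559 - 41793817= - 24048258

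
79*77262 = 6103698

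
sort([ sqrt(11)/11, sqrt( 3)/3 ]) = [sqrt(11)/11,sqrt ( 3)/3 ]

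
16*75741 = 1211856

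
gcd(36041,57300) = 1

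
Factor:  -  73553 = -73553^1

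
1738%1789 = 1738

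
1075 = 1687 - 612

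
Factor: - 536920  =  -2^3* 5^1*31^1*433^1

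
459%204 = 51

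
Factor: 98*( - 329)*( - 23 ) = 2^1 * 7^3 * 23^1*47^1 = 741566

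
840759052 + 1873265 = 842632317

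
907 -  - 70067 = 70974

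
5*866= 4330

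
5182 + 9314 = 14496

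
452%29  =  17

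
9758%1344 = 350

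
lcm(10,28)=140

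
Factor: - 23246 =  - 2^1*59^1*197^1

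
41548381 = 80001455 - 38453074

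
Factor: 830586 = 2^1*3^1*17^2* 479^1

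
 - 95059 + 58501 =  - 36558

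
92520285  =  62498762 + 30021523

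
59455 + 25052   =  84507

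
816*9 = 7344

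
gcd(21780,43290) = 90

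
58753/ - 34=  - 58753/34= - 1728.03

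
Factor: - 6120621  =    -  3^2*13^1 *52313^1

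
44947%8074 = 4577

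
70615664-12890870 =57724794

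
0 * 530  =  0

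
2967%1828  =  1139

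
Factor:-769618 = -2^1*79^1 * 4871^1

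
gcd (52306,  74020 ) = 2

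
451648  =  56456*8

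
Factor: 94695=3^1 * 5^1 *59^1*107^1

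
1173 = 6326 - 5153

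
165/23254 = 15/2114 = 0.01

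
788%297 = 194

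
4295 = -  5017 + 9312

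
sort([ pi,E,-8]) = [ -8, E, pi] 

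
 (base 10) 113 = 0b1110001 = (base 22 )53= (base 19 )5i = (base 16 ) 71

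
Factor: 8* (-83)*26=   -  17264 =- 2^4*13^1*83^1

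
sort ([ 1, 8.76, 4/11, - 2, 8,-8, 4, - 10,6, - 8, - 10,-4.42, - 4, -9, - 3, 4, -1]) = [ - 10 ,  -  10, - 9,  -  8, - 8, - 4.42,-4, - 3,-2, - 1, 4/11, 1,4, 4, 6, 8,8.76 ]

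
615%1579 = 615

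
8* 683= 5464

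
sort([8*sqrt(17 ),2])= [ 2, 8*sqrt(17)]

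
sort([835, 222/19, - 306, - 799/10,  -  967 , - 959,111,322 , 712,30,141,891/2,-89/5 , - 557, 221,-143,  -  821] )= [ - 967, - 959,-821,-557, -306,  -  143, - 799/10,-89/5,  222/19,30,111, 141, 221, 322, 891/2  ,  712,  835] 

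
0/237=0 =0.00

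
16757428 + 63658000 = 80415428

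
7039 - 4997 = 2042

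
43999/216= 203 + 151/216 = 203.70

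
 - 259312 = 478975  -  738287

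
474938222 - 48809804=426128418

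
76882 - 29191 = 47691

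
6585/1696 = 6585/1696 = 3.88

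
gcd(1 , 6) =1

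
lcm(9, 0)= 0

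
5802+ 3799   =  9601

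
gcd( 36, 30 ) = 6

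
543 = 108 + 435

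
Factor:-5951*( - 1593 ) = 9479943 = 3^3*11^1*59^1*541^1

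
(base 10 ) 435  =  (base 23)IL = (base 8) 663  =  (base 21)KF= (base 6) 2003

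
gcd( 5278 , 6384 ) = 14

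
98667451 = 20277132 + 78390319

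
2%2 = 0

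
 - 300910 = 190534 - 491444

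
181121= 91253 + 89868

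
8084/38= 4042/19 = 212.74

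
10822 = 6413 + 4409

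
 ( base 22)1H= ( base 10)39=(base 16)27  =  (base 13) 30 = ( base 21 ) 1i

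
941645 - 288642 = 653003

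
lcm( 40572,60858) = 121716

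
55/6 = 55/6=9.17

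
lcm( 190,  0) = 0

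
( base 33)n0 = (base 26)135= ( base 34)mb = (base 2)1011110111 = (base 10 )759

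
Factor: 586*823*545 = 2^1*5^1*109^1* 293^1*823^1 = 262841510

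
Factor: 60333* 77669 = 3^1*7^1*13^2 * 17^1*101^1*769^1 = 4686003777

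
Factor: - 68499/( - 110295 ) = 59/95 = 5^(-1) * 19^ ( - 1)*59^1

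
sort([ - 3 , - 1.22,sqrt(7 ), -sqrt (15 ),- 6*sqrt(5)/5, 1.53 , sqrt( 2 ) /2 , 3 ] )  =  [ -sqrt (15),  -  3, - 6*sqrt( 5)/5, - 1.22 , sqrt( 2) /2,1.53,  sqrt(7 ) , 3 ]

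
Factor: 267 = 3^1*89^1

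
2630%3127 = 2630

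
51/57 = 17/19= 0.89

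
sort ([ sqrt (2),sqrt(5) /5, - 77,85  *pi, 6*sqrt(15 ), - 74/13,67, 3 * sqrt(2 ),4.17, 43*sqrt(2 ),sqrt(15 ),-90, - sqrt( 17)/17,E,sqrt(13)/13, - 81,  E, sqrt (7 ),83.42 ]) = [ - 90,-81,  -  77, - 74/13, - sqrt( 17 ) /17,  sqrt(13)/13,  sqrt( 5) /5, sqrt(2),sqrt ( 7),E,E,sqrt(15 ) , 4.17, 3 * sqrt(2 ),6 * sqrt(15 ), 43 * sqrt(2 ), 67, 83.42,85*pi]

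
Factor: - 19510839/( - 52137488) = 2^ ( -4) * 3^2*13^(-1 )*269^1*367^ ( - 1)* 683^( - 1)*8059^1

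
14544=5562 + 8982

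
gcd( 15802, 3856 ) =2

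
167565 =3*55855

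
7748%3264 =1220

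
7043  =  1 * 7043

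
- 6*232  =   - 1392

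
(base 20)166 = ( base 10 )526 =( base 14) 298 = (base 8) 1016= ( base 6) 2234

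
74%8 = 2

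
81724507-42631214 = 39093293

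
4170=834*5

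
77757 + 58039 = 135796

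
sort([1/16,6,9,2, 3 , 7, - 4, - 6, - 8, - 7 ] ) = [  -  8,  -  7, - 6 , - 4,1/16,2,3,6, 7, 9] 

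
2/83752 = 1/41876 = 0.00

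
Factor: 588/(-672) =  - 7/8 = - 2^(-3)*7^1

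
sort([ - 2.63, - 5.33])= [- 5.33, - 2.63] 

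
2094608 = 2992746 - 898138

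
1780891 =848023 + 932868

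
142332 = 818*174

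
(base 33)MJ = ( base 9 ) 1017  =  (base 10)745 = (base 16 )2e9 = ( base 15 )34A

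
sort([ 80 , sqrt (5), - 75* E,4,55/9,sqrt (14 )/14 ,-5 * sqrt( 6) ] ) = [ - 75 * E, - 5 * sqrt(6), sqrt ( 14 ) /14  ,  sqrt( 5 ),4 , 55/9 , 80 ]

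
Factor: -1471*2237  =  -3290627   =  -1471^1 *2237^1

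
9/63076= 9/63076   =  0.00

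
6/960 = 1/160= 0.01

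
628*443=278204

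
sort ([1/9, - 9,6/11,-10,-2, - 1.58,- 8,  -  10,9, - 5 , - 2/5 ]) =[  -  10,  -  10,-9, - 8, - 5, - 2, - 1.58,-2/5, 1/9,6/11,  9 ]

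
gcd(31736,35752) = 8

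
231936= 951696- 719760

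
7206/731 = 9 + 627/731= 9.86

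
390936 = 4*97734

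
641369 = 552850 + 88519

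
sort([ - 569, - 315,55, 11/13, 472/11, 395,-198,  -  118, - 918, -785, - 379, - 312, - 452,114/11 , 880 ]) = [ - 918, - 785, - 569, - 452, - 379, - 315 , - 312, - 198, - 118, 11/13,114/11,472/11, 55, 395, 880 ]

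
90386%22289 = 1230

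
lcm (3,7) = 21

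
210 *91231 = 19158510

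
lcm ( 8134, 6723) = 658854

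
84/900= 7/75 = 0.09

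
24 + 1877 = 1901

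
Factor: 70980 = 2^2*3^1*5^1*7^1 * 13^2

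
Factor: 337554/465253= 2^1*3^3 * 7^1 * 521^( - 1) = 378/521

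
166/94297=166/94297 = 0.00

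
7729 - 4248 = 3481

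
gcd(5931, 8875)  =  1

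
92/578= 46/289 = 0.16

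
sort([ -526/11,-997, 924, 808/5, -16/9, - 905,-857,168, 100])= [ - 997,  -  905, - 857, - 526/11, - 16/9, 100,808/5,168, 924 ]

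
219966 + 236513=456479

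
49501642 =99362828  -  49861186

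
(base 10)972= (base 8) 1714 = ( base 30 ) 12c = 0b1111001100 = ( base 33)tf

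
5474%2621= 232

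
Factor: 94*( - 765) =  - 71910=- 2^1*3^2 * 5^1*17^1*47^1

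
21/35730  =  7/11910 = 0.00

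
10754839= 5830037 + 4924802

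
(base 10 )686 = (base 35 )JL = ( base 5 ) 10221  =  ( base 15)30b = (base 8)1256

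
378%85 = 38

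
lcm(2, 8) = 8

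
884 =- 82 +966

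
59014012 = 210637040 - 151623028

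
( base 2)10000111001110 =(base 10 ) 8654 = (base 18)18CE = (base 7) 34142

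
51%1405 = 51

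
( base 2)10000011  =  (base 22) 5l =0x83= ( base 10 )131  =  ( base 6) 335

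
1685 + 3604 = 5289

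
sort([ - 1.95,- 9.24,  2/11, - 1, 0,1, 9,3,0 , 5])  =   [-9.24,-1.95  , - 1,0, 0,2/11, 1,3, 5,9] 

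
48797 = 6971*7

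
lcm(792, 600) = 19800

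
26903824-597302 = 26306522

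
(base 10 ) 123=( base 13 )96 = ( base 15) 83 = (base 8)173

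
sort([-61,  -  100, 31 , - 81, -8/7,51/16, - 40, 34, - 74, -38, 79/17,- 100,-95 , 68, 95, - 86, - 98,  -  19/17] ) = [ - 100,  -  100,-98,  -  95, - 86, - 81 ,-74,-61,-40  , - 38, - 8/7, - 19/17,51/16,79/17, 31,34,68, 95 ]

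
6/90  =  1/15 =0.07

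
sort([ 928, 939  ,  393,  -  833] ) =[ -833, 393,928, 939 ]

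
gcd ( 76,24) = 4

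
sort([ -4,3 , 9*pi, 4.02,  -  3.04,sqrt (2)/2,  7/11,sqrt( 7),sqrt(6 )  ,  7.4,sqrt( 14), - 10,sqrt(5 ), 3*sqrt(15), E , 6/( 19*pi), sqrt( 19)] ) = [ - 10, - 4, - 3.04,6/( 19*pi),7/11,  sqrt(2)/2, sqrt(5),sqrt( 6 ),sqrt( 7) , E,3, sqrt( 14),4.02,sqrt(19 ),7.4,  3*sqrt(15) , 9*pi] 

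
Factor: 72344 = 2^3*9043^1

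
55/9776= 55/9776 = 0.01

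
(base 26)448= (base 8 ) 5400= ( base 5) 42231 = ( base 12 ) 1768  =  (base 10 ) 2816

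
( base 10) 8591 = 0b10000110001111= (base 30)9gb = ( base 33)7TB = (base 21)JA2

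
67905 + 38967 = 106872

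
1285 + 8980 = 10265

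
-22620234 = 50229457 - 72849691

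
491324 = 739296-247972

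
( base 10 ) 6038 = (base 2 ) 1011110010110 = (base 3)22021122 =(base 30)6l8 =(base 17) 13f3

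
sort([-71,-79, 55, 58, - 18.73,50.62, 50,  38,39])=[- 79, -71, - 18.73, 38, 39, 50, 50.62, 55, 58]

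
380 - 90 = 290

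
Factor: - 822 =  - 2^1*3^1*137^1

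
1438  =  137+1301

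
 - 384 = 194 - 578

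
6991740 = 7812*895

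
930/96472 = 15/1556 = 0.01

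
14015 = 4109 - - 9906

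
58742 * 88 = 5169296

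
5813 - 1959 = 3854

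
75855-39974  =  35881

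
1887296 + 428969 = 2316265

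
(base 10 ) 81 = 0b1010001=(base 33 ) 2F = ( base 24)39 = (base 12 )69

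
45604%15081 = 361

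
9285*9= 83565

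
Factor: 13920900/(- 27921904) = - 3480225/6980476   =  - 2^(-2 )*3^1*5^2*7^2 * 431^( - 1) * 947^1*4049^ ( - 1)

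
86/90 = 43/45 = 0.96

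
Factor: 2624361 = 3^1*347^1*2521^1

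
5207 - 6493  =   - 1286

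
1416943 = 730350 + 686593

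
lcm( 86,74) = 3182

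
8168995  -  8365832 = -196837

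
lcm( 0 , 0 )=0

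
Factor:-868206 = - 2^1*3^1*144701^1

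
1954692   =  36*54297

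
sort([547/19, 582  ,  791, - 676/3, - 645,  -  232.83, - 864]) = [-864,  -  645,-232.83, - 676/3, 547/19,582,791]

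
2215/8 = 276 + 7/8 = 276.88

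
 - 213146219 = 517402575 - 730548794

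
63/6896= 63/6896 = 0.01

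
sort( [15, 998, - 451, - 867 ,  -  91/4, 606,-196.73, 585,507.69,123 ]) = [ - 867,  -  451 ,  -  196.73, - 91/4,  15, 123,  507.69, 585,  606, 998]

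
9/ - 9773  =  -1 + 9764/9773 = - 0.00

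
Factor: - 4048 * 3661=-2^4*7^1*11^1*23^1*523^1 = - 14819728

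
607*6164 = 3741548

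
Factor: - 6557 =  - 79^1*83^1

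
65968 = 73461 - 7493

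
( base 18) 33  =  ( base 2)111001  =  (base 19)30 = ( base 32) 1P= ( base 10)57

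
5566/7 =5566/7  =  795.14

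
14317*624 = 8933808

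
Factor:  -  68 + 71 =3 = 3^1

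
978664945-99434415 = 879230530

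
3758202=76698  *49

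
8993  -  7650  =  1343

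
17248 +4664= 21912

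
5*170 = 850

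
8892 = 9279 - 387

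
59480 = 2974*20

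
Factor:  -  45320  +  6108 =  - 39212 =- 2^2* 9803^1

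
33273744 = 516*64484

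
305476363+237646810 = 543123173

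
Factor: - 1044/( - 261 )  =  4= 2^2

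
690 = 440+250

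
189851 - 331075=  - 141224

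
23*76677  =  1763571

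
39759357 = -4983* (  -  7979) 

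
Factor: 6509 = 23^1*283^1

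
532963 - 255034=277929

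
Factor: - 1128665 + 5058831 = 2^1*317^1*6199^1 = 3930166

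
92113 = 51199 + 40914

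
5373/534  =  10 + 11/178 = 10.06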